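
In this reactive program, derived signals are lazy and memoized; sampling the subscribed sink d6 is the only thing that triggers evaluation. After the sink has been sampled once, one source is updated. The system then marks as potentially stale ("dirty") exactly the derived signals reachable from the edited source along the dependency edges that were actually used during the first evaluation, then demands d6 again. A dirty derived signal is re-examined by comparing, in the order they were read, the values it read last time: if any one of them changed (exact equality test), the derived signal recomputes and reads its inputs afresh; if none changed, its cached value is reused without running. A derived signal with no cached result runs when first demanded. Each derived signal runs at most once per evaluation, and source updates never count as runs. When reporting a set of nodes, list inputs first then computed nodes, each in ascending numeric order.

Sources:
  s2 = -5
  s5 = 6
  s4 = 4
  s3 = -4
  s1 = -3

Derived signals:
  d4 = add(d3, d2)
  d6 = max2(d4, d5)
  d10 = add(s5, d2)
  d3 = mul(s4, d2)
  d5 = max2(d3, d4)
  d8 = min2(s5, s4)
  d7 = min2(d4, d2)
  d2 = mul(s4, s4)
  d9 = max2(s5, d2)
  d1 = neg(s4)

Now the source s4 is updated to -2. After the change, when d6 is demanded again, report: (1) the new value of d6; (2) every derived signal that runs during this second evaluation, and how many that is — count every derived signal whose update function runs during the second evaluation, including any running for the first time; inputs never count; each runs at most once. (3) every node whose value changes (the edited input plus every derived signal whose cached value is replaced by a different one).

First demand of the output computes:
  d2 = mul(4, 4) = 16
  d3 = mul(4, 16) = 64
  d4 = add(64, 16) = 80
  d5 = max2(64, 80) = 80
  d6 = max2(80, 80) = 80

After the edit, cleaning proceeds:
  d2: a read changed (s4 4->-2; s4 4->-2) — executes, giving 4.
  d3: a read changed (s4 4->-2; d2 16->4) — executes, giving -8.
  d4: a read changed (d3 64->-8; d2 16->4) — executes, giving -4.
  d5: a read changed (d3 64->-8; d4 80->-4) — executes, giving -4.
  d6: a read changed (d4 80->-4; d5 80->-4) — executes, giving -4.

Demanding d6 again yields -4.
5 derived signals run: d2, d3, d4, d5, d6.
The nodes whose values change: s4, d2, d3, d4, d5, d6.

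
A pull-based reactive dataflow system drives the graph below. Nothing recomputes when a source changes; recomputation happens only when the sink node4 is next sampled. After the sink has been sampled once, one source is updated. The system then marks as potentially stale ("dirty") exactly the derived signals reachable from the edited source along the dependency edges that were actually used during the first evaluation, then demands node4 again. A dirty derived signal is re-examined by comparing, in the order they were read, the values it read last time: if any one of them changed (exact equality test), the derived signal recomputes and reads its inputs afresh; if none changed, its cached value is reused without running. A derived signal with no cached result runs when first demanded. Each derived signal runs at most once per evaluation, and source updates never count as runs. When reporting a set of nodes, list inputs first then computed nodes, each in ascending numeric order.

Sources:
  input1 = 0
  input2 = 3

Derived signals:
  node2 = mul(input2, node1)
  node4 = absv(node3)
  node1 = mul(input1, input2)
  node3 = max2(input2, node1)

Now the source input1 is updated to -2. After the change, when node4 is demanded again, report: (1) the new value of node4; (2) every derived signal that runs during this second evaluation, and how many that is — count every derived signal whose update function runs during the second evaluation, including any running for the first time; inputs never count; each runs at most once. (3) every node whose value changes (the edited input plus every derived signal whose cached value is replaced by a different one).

First evaluation (everything demanded from the output):
  node1 = mul(0, 3) = 0
  node3 = max2(3, 0) = 3
  node4 = absv(3) = 3

Propagation after the edit:
  node1: runs — input1 0->-2; result -6.
  node3: runs — node1 0->-6; result 3 (same value as before).
  node4: checked — values it read are unchanged (node3 unchanged); reused cached 3 without running.

Key observation: the change is absorbed at node3 — it re-runs but produces the same value, and the output's value is unchanged.

New value of node4: 3.
Derived signals that run: node1, node3 — 2 in total.
Values that change: input1, node1.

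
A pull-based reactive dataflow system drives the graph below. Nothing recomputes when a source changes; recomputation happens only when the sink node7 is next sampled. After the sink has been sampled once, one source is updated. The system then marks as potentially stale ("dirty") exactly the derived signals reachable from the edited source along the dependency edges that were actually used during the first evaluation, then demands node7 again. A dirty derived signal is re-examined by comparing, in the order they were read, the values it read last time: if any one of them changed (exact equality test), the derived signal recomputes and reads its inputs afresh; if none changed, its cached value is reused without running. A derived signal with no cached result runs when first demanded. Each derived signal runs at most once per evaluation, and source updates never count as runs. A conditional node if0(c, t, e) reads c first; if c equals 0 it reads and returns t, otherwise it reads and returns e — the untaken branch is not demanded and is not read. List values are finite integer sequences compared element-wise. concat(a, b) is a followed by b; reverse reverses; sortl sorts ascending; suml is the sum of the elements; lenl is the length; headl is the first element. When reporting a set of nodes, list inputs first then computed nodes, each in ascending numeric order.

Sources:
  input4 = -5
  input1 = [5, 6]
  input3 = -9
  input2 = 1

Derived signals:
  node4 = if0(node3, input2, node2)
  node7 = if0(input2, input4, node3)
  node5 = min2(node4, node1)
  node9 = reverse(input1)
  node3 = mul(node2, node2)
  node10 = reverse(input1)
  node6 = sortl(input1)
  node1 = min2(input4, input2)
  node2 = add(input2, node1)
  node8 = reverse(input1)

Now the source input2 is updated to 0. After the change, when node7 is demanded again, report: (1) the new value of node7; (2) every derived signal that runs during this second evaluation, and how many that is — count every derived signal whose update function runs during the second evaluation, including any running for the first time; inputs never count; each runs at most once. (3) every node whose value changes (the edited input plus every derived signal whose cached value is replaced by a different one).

New value of node7: -5.
Derived signals that run: node7 — 1 in total.
Values that change: input2, node7.
Key observation: a condition flipped, so demand moved to the other branch — node1, node2, node3 are never re-examined.

First evaluation (everything demanded from the output):
  node1 = min2(-5, 1) = -5
  node2 = add(1, -5) = -4
  node3 = mul(-4, -4) = 16
  node7 = if0(input2=1 -> else branch node3) = 16

Propagation after the edit:
  node1: marked dirty but never re-examined — demand shifted away from it.
  node2: marked dirty but never re-examined — demand shifted away from it.
  node3: marked dirty but never re-examined — demand shifted away from it.
  node7: runs — input2 1->0; result -5.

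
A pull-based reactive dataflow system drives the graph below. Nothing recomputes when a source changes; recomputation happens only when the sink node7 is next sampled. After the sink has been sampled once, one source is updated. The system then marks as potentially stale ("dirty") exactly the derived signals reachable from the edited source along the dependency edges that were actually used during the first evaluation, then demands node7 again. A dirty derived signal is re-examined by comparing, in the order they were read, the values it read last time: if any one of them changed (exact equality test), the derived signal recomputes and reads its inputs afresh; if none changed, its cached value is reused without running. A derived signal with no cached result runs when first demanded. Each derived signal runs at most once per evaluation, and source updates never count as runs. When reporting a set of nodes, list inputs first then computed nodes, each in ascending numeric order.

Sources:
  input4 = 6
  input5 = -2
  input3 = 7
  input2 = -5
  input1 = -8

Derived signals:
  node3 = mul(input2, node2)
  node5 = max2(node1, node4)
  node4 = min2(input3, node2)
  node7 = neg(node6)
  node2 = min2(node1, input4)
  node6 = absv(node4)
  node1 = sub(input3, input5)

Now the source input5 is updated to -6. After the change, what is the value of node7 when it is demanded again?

New value of node7: -6.
Key observation: the change is absorbed at node2 — it re-runs but produces the same value, and the output's value is unchanged.

First evaluation (everything demanded from the output):
  node1 = sub(7, -2) = 9
  node2 = min2(9, 6) = 6
  node4 = min2(7, 6) = 6
  node6 = absv(6) = 6
  node7 = neg(6) = -6

Propagation after the edit:
  node1: runs — input5 -2->-6; result 13.
  node2: runs — node1 9->13; result 6 (same value as before).
  node4: checked — values it read are unchanged (input3 unchanged, node2 unchanged); reused cached 6 without running.
  node6: checked — values it read are unchanged (node4 unchanged); reused cached 6 without running.
  node7: checked — values it read are unchanged (node6 unchanged); reused cached -6 without running.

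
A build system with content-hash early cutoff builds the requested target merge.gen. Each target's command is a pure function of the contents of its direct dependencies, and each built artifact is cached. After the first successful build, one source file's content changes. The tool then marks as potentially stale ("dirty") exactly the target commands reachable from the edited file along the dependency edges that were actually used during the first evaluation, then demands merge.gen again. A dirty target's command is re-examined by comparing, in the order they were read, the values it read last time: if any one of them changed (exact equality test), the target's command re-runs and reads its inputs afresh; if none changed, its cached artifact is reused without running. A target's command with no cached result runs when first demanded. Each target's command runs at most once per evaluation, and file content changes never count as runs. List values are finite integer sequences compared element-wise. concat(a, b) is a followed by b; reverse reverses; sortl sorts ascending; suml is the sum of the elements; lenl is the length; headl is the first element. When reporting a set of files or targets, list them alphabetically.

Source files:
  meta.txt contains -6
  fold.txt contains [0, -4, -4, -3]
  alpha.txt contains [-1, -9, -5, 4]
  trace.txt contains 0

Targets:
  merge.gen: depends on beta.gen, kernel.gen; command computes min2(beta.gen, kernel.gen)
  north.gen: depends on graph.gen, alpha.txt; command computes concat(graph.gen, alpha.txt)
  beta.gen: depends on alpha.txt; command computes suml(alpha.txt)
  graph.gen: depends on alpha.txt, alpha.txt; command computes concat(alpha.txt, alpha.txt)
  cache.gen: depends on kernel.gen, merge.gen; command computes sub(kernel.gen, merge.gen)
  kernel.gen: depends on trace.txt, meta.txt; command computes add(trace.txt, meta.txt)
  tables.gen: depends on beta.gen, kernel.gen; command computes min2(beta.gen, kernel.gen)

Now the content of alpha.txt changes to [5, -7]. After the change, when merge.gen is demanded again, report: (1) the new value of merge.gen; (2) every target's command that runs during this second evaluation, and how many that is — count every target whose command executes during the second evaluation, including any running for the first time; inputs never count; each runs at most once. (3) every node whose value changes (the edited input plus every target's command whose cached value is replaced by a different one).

New value of merge.gen: -6.
Target commands that run: beta.gen, merge.gen — 2 in total.
Values that change: alpha.txt, beta.gen, merge.gen.

First evaluation (everything demanded from the output):
  beta.gen = suml([-1, -9, -5, 4]) = -11
  kernel.gen = add(0, -6) = -6
  merge.gen = min2(-11, -6) = -11

Propagation after the edit:
  beta.gen: runs — alpha.txt [-1, -9, -5, 4]->[5, -7]; result -2.
  merge.gen: runs — beta.gen -11->-2; result -6.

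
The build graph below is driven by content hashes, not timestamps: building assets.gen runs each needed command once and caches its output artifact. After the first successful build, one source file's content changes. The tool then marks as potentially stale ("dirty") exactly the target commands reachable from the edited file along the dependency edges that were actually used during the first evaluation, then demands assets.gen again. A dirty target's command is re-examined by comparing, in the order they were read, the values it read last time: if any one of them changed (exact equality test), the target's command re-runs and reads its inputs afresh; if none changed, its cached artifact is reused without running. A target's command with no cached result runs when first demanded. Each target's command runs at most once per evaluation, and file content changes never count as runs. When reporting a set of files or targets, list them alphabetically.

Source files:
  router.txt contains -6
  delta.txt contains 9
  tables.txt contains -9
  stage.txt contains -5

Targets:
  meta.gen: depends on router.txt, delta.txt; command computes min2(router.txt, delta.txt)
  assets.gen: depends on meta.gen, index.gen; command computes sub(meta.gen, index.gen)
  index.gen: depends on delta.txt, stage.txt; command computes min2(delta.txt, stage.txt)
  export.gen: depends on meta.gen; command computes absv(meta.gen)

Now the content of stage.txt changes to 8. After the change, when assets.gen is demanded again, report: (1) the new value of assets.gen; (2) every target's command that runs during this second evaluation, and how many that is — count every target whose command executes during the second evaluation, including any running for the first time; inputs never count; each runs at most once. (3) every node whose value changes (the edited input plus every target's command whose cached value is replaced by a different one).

assets.gen now evaluates to -14.
Run set: assets.gen, index.gen (2 run).
Changed values: assets.gen, index.gen, stage.txt.

Initial pass — values computed on the first demand:
  index.gen = min2(9, -5) = -5
  meta.gen = min2(-6, 9) = -6
  assets.gen = sub(-6, -5) = -1

Second demand — change propagation:
  index.gen: re-runs because stage.txt -5->8; new result 8.
  assets.gen: re-runs because index.gen -5->8; new result -14.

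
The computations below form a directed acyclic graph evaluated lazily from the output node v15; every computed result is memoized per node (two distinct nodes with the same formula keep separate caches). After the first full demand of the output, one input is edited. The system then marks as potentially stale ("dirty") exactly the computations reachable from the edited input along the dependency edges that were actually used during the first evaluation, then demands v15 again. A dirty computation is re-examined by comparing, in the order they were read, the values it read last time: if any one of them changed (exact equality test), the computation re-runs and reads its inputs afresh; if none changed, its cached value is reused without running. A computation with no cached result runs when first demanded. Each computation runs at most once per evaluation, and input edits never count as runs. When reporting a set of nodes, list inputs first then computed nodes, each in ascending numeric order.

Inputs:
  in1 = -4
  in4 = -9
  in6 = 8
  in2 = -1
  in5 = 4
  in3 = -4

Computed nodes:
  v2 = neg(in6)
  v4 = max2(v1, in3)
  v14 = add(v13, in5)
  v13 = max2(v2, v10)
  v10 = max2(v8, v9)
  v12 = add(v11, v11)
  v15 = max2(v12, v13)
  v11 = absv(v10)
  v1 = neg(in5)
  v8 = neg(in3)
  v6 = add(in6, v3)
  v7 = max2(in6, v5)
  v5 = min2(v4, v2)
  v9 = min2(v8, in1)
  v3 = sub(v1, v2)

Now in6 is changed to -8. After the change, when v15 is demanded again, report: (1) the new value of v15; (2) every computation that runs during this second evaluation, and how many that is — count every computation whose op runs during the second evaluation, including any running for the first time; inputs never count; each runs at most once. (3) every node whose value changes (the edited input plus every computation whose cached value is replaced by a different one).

First demand of the output computes:
  v2 = neg(8) = -8
  v8 = neg(-4) = 4
  v9 = min2(4, -4) = -4
  v10 = max2(4, -4) = 4
  v11 = absv(4) = 4
  v12 = add(4, 4) = 8
  v13 = max2(-8, 4) = 4
  v15 = max2(8, 4) = 8

After the edit, cleaning proceeds:
  v2: a read changed (in6 8->-8) — executes, giving 8.
  v13: a read changed (v2 -8->8) — executes, giving 8.
  v15: a read changed (v13 4->8) — executes, giving 8 — identical to its old value.

Demanding v15 again yields 8.
3 computations run: v2, v13, v15.
The nodes whose values change: in6, v2, v13.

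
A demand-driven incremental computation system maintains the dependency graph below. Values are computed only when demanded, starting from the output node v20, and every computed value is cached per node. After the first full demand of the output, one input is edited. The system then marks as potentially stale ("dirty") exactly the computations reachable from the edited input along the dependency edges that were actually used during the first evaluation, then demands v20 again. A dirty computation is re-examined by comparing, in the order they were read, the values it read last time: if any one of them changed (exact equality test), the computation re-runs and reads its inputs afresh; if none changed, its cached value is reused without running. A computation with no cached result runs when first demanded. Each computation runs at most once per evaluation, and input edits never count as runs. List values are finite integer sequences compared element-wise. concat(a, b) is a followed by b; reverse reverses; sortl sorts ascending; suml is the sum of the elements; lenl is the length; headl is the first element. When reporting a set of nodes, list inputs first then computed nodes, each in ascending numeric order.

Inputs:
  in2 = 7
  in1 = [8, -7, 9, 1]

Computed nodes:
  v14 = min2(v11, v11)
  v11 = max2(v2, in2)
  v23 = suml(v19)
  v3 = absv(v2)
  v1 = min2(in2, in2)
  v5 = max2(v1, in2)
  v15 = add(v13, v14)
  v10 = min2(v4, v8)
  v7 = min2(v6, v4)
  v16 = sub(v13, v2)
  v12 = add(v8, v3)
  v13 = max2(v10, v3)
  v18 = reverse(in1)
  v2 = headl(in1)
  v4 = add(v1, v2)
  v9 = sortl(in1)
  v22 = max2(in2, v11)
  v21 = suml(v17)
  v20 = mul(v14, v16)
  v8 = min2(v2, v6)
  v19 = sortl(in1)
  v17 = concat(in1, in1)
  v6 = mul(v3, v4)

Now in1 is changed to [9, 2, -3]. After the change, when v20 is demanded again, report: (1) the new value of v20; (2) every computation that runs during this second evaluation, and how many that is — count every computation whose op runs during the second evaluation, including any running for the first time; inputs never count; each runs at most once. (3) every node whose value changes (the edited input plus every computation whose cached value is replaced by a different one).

First evaluation (everything demanded from the output):
  v1 = min2(7, 7) = 7
  v2 = headl([8, -7, 9, 1]) = 8
  v3 = absv(8) = 8
  v4 = add(7, 8) = 15
  v6 = mul(8, 15) = 120
  v8 = min2(8, 120) = 8
  v10 = min2(15, 8) = 8
  v11 = max2(8, 7) = 8
  v13 = max2(8, 8) = 8
  v14 = min2(8, 8) = 8
  v16 = sub(8, 8) = 0
  v20 = mul(8, 0) = 0

Propagation after the edit:
  v2: runs — in1 [8, -7, 9, 1]->[9, 2, -3]; result 9.
  v3: runs — v2 8->9; result 9.
  v4: runs — v2 8->9; result 16.
  v6: runs — v3 8->9; v4 15->16; result 144.
  v8: runs — v2 8->9; v6 120->144; result 9.
  v10: runs — v4 15->16; v8 8->9; result 9.
  v11: runs — v2 8->9; result 9.
  v13: runs — v10 8->9; v3 8->9; result 9.
  v14: runs — v11 8->9; v11 8->9; result 9.
  v16: runs — v13 8->9; v2 8->9; result 0 (same value as before).
  v20: runs — v14 8->9; result 0 (same value as before).

New value of v20: 0.
Computations that run: v2, v3, v4, v6, v8, v10, v11, v13, v14, v16, v20 — 11 in total.
Values that change: in1, v2, v3, v4, v6, v8, v10, v11, v13, v14.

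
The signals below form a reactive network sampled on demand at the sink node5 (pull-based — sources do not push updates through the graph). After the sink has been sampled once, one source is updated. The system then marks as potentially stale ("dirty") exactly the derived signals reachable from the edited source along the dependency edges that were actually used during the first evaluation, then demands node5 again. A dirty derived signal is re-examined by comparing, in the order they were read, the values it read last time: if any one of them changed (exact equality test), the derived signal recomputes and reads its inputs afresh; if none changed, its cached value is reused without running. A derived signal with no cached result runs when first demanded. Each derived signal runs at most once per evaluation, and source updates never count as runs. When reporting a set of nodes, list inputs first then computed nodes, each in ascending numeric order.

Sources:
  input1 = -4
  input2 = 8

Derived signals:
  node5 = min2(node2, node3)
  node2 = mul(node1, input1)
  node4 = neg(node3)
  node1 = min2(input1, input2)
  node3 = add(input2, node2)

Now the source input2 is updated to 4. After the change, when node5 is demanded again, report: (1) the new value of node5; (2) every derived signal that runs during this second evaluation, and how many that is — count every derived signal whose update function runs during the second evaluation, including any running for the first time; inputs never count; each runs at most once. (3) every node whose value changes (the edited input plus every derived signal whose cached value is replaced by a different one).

node5 now evaluates to 16.
Run set: node1, node3, node5 (3 run).
Changed values: input2, node3.
The important point: at node2 every value read last time is unchanged, so the dirty flag clears without a run.

Initial pass — values computed on the first demand:
  node1 = min2(-4, 8) = -4
  node2 = mul(-4, -4) = 16
  node3 = add(8, 16) = 24
  node5 = min2(16, 24) = 16

Second demand — change propagation:
  node1: re-runs because input2 8->4; new result -4 (unchanged).
  node2: re-examined; everything it read last time is the same (node1 unchanged, input1 unchanged) — cache 16 kept, no run.
  node3: re-runs because input2 8->4; new result 20.
  node5: re-runs because node3 24->20; new result 16 (unchanged).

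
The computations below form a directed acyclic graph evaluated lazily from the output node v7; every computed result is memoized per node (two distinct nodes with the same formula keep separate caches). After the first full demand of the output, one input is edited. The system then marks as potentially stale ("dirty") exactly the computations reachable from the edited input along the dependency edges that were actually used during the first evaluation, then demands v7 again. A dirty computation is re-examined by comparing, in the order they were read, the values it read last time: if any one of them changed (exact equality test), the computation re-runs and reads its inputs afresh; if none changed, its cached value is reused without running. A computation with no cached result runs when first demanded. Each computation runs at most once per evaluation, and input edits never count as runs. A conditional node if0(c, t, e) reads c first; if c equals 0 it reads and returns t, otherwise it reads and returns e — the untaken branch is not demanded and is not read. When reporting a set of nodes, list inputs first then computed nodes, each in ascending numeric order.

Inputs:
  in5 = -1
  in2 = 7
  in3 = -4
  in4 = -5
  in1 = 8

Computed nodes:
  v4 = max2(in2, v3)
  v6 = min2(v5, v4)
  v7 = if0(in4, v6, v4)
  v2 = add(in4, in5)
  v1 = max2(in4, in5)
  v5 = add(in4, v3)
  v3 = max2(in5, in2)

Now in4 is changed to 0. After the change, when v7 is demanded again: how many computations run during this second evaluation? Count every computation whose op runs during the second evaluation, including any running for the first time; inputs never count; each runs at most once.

3 computations run: v5, v6, v7.
Note the branch switch — v5, v6 had no cache and run now for the first time.

First demand of the output computes:
  v3 = max2(-1, 7) = 7
  v4 = max2(7, 7) = 7
  v7 = if0(in4=-5 -> else branch v4) = 7

After the edit, cleaning proceeds:
  v5: had never run; runs now, result 7.
  v6: had never run; runs now, result 7.
  v7: a read changed (in4 -5->0) — executes, giving 7 — identical to its old value.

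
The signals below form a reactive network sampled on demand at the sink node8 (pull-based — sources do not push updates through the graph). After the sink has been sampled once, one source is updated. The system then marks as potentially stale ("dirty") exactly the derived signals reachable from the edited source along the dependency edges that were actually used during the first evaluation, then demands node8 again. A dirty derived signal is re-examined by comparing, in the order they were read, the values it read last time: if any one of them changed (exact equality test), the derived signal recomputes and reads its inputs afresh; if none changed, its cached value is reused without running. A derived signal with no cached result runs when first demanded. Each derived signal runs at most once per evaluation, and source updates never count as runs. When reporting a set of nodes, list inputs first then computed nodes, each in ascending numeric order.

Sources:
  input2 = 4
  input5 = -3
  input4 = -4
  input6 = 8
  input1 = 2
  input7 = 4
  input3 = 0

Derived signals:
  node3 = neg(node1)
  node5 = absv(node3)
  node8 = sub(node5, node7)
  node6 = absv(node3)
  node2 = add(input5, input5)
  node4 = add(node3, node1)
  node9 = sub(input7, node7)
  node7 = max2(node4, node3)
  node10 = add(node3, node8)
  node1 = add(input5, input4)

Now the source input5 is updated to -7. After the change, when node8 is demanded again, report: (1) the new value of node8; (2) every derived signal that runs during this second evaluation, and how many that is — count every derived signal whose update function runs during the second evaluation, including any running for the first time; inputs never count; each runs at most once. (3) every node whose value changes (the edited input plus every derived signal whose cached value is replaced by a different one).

node8 now evaluates to 0.
Run set: node1, node3, node4, node5, node7, node8 (6 run).
Changed values: input5, node1, node3, node5, node7.

Initial pass — values computed on the first demand:
  node1 = add(-3, -4) = -7
  node3 = neg(-7) = 7
  node4 = add(7, -7) = 0
  node5 = absv(7) = 7
  node7 = max2(0, 7) = 7
  node8 = sub(7, 7) = 0

Second demand — change propagation:
  node1: re-runs because input5 -3->-7; new result -11.
  node3: re-runs because node1 -7->-11; new result 11.
  node4: re-runs because node3 7->11; node1 -7->-11; new result 0 (unchanged).
  node5: re-runs because node3 7->11; new result 11.
  node7: re-runs because node3 7->11; new result 11.
  node8: re-runs because node5 7->11; node7 7->11; new result 0 (unchanged).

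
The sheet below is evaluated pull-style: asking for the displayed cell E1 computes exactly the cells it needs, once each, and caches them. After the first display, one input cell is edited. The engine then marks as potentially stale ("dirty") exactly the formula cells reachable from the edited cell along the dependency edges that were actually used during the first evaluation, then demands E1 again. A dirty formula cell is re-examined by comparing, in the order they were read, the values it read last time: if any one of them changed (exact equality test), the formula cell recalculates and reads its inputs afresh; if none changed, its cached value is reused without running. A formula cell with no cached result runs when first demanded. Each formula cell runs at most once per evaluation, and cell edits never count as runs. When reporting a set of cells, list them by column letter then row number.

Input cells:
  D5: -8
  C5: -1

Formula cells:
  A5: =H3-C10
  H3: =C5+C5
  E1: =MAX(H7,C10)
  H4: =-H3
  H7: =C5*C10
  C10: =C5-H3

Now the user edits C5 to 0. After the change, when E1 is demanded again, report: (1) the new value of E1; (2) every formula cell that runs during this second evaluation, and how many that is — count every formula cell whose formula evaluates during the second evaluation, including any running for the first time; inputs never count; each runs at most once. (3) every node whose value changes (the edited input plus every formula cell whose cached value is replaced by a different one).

First demand of the output computes:
  H3 = -1 + -1 = -2
  C10 = -1 - -2 = 1
  H7 = -1 * 1 = -1
  E1 = MAX(-1, 1) = 1

After the edit, cleaning proceeds:
  H3: a read changed (C5 -1->0; C5 -1->0) — executes, giving 0.
  C10: a read changed (C5 -1->0; H3 -2->0) — executes, giving 0.
  H7: a read changed (C5 -1->0; C10 1->0) — executes, giving 0.
  E1: a read changed (H7 -1->0; C10 1->0) — executes, giving 0.

Demanding E1 again yields 0.
4 formula cells run: C10, E1, H3, H7.
The nodes whose values change: C5, C10, E1, H3, H7.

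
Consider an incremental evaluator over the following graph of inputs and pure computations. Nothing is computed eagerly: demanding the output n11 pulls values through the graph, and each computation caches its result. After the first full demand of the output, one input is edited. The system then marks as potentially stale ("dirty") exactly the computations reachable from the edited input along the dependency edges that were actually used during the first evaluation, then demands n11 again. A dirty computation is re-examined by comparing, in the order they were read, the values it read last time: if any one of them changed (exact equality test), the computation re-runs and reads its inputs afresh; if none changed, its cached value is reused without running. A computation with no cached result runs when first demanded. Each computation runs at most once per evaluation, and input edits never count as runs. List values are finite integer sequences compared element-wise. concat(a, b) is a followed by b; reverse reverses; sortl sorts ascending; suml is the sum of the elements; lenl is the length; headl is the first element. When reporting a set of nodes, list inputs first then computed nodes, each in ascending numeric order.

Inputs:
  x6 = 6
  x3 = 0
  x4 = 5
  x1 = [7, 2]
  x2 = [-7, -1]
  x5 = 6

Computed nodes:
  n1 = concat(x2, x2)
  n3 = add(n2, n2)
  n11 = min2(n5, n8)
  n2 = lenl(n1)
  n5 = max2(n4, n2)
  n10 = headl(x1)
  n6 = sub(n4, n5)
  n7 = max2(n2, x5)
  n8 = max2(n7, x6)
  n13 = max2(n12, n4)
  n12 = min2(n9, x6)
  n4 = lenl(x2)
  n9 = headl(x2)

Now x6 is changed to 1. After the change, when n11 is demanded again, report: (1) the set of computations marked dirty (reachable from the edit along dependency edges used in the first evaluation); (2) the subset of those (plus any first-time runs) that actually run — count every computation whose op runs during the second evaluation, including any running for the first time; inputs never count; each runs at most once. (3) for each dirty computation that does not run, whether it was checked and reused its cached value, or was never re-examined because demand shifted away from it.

Initial pass — values computed on the first demand:
  n1 = concat([-7, -1], [-7, -1]) = [-7, -1, -7, -1]
  n2 = lenl([-7, -1, -7, -1]) = 4
  n4 = lenl([-7, -1]) = 2
  n5 = max2(2, 4) = 4
  n7 = max2(4, 6) = 6
  n8 = max2(6, 6) = 6
  n11 = min2(4, 6) = 4

Second demand — change propagation:
  n8: re-runs because x6 6->1; new result 6 (unchanged).
  n11: re-examined; everything it read last time is the same (n5 unchanged, n8 unchanged) — cache 4 kept, no run.

The important point: n8 recomputes to an identical value, and the output ends up unchanged.

Dirty set: n8, n11.
Run set: n8 (1 run).
Re-examined without running (cache reused): n11.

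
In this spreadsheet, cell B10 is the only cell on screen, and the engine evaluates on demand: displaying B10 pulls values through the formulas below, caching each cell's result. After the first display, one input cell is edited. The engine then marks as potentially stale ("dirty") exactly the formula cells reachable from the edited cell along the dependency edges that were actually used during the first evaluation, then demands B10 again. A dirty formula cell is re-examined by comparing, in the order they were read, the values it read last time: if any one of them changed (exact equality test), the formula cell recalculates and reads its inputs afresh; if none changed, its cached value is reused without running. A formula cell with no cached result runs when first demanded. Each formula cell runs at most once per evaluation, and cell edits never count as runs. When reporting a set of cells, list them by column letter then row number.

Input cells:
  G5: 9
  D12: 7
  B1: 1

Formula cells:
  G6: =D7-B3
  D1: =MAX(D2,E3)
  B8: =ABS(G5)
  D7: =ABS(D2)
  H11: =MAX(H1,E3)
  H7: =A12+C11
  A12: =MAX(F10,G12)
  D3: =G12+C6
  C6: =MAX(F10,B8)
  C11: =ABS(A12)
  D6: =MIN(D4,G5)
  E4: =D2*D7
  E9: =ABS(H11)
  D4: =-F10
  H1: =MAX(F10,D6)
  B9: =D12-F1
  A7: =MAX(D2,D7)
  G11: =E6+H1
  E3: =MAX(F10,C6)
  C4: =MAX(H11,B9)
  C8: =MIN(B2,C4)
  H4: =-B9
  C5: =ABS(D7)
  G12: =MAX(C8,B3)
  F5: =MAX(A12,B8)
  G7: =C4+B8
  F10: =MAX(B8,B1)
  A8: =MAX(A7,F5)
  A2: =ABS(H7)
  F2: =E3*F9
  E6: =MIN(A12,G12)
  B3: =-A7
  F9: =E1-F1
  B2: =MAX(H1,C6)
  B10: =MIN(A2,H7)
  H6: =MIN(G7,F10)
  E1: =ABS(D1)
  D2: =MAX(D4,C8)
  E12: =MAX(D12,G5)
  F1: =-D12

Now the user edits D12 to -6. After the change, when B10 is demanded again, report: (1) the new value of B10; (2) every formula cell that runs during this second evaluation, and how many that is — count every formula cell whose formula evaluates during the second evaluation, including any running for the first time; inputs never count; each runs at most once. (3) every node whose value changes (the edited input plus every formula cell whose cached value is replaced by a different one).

B10 now evaluates to 18.
Run set: B9, C4, C8, F1 (4 run).
Changed values: B9, C4, D12, F1.
The important point: C8 recomputes to an identical value, and the output ends up unchanged.

Initial pass — values computed on the first demand:
  B8 = ABS(9) = 9
  F1 = -(7) = -7
  B9 = 7 - -7 = 14
  F10 = MAX(9, 1) = 9
  C6 = MAX(9, 9) = 9
  D4 = -(9) = -9
  D6 = MIN(-9, 9) = -9
  E3 = MAX(9, 9) = 9
  H1 = MAX(9, -9) = 9
  B2 = MAX(9, 9) = 9
  H11 = MAX(9, 9) = 9
  C4 = MAX(9, 14) = 14
  C8 = MIN(9, 14) = 9
  D2 = MAX(-9, 9) = 9
  D7 = ABS(9) = 9
  A7 = MAX(9, 9) = 9
  B3 = -(9) = -9
  G12 = MAX(9, -9) = 9
  A12 = MAX(9, 9) = 9
  C11 = ABS(9) = 9
  H7 = 9 + 9 = 18
  A2 = ABS(18) = 18
  B10 = MIN(18, 18) = 18

Second demand — change propagation:
  F1: re-runs because D12 7->-6; new result 6.
  B9: re-runs because D12 7->-6; F1 -7->6; new result -12.
  C4: re-runs because B9 14->-12; new result 9.
  C8: re-runs because C4 14->9; new result 9 (unchanged).
  D2: re-examined; everything it read last time is the same (D4 unchanged, C8 unchanged) — cache 9 kept, no run.
  D7: re-examined; everything it read last time is the same (D2 unchanged) — cache 9 kept, no run.
  A7: re-examined; everything it read last time is the same (D2 unchanged, D7 unchanged) — cache 9 kept, no run.
  B3: re-examined; everything it read last time is the same (A7 unchanged) — cache -9 kept, no run.
  G12: re-examined; everything it read last time is the same (C8 unchanged, B3 unchanged) — cache 9 kept, no run.
  A12: re-examined; everything it read last time is the same (F10 unchanged, G12 unchanged) — cache 9 kept, no run.
  C11: re-examined; everything it read last time is the same (A12 unchanged) — cache 9 kept, no run.
  H7: re-examined; everything it read last time is the same (A12 unchanged, C11 unchanged) — cache 18 kept, no run.
  A2: re-examined; everything it read last time is the same (H7 unchanged) — cache 18 kept, no run.
  B10: re-examined; everything it read last time is the same (A2 unchanged, H7 unchanged) — cache 18 kept, no run.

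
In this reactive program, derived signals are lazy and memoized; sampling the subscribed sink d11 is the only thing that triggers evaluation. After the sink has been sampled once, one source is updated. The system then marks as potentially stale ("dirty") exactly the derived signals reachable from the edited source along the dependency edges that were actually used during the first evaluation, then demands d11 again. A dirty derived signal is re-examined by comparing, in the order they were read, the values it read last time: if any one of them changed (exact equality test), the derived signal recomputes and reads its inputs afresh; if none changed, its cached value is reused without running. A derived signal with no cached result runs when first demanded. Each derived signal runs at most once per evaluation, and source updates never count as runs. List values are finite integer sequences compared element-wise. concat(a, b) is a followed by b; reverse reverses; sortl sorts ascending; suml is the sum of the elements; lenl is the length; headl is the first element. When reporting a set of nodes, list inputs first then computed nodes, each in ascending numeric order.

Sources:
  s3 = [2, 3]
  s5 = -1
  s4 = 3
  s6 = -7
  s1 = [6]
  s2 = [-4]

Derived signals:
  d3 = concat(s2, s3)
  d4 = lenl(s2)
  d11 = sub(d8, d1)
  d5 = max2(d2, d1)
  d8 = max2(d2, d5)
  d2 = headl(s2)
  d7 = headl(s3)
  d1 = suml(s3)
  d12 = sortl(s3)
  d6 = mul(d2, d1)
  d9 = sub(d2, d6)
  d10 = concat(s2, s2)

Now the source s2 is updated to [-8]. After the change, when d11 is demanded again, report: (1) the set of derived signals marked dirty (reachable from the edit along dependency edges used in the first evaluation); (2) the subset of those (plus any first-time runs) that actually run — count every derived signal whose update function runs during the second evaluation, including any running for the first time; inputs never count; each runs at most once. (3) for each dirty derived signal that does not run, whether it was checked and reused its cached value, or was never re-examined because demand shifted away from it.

The edit dirties: d2, d5, d8, d11.
3 derived signals run: d2, d5, d8.
Cache hits after checking: d11.
Note where the cutoff bites: d11 is checked, finds nothing changed, and keeps its cache.

First demand of the output computes:
  d1 = suml([2, 3]) = 5
  d2 = headl([-4]) = -4
  d5 = max2(-4, 5) = 5
  d8 = max2(-4, 5) = 5
  d11 = sub(5, 5) = 0

After the edit, cleaning proceeds:
  d2: a read changed (s2 [-4]->[-8]) — executes, giving -8.
  d5: a read changed (d2 -4->-8) — executes, giving 5 — identical to its old value.
  d8: a read changed (d2 -4->-8) — executes, giving 5 — identical to its old value.
  d11: dirty, but its reads are unchanged (d8 unchanged, d1 unchanged); cached 0 stands.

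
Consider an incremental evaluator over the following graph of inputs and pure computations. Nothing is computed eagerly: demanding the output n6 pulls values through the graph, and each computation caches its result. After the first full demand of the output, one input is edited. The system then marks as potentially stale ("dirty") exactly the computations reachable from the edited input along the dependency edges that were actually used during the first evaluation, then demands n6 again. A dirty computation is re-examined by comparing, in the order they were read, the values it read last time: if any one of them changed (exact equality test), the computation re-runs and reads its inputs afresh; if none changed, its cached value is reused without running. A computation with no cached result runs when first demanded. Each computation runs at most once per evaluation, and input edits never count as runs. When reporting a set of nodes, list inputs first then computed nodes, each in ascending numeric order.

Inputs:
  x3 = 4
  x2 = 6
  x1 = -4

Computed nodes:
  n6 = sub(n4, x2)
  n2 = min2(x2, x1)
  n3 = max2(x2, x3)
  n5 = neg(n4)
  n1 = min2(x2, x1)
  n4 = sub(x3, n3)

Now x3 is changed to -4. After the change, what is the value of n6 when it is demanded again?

n6 now evaluates to -16.

Initial pass — values computed on the first demand:
  n3 = max2(6, 4) = 6
  n4 = sub(4, 6) = -2
  n6 = sub(-2, 6) = -8

Second demand — change propagation:
  n3: re-runs because x3 4->-4; new result 6 (unchanged).
  n4: re-runs because x3 4->-4; new result -10.
  n6: re-runs because n4 -2->-10; new result -16.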